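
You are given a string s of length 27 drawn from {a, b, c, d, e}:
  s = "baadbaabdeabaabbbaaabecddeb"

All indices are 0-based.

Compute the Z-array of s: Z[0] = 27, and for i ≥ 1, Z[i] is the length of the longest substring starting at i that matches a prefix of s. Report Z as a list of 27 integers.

[27, 0, 0, 0, 3, 0, 0, 1, 0, 0, 0, 3, 0, 0, 1, 1, 3, 0, 0, 0, 1, 0, 0, 0, 0, 0, 1]

Z[0]=27
i=1: i≥r, start 0; Z[1]=0
i=2: i≥r, start 0; Z[2]=0
i=3: i≥r, start 0; Z[3]=0
i=4: i≥r, start 0; Z[4]=3 grow→box=[4,7)
i=5: min(r-i=2, Z[1]=0)=0; Z[5]=0
i=6: min(r-i=1, Z[2]=0)=0; Z[6]=0
i=7: i≥r, start 0; Z[7]=1 grow→box=[7,8)
i=8: i≥r, start 0; Z[8]=0
i=9: i≥r, start 0; Z[9]=0
i=10: i≥r, start 0; Z[10]=0
i=11: i≥r, start 0; Z[11]=3 grow→box=[11,14)
i=12: min(r-i=2, Z[1]=0)=0; Z[12]=0
i=13: min(r-i=1, Z[2]=0)=0; Z[13]=0
i=14: i≥r, start 0; Z[14]=1 grow→box=[14,15)
i=15: i≥r, start 0; Z[15]=1 grow→box=[15,16)
i=16: i≥r, start 0; Z[16]=3 grow→box=[16,19)
i=17: min(r-i=2, Z[1]=0)=0; Z[17]=0
i=18: min(r-i=1, Z[2]=0)=0; Z[18]=0
i=19: i≥r, start 0; Z[19]=0
i=20: i≥r, start 0; Z[20]=1 grow→box=[20,21)
i=21: i≥r, start 0; Z[21]=0
i=22: i≥r, start 0; Z[22]=0
i=23: i≥r, start 0; Z[23]=0
i=24: i≥r, start 0; Z[24]=0
i=25: i≥r, start 0; Z[25]=0
i=26: i≥r, start 0; Z[26]=1 grow→box=[26,27)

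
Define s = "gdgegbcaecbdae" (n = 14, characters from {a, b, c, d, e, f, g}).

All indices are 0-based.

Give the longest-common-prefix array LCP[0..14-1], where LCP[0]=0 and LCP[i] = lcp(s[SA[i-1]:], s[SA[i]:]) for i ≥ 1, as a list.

rank | idx | suffix
   0 |  12 | ae
   1 |   7 | aecbdae
   2 |   5 | bcaecbdae
   3 |  10 | bdae
   4 |   6 | caecbdae
   5 |   9 | cbdae
   6 |  11 | dae
   7 |   1 | dgegbcaecbdae
   8 |  13 | e
   9 |   8 | ecbdae
  10 |   3 | egbcaecbdae
  11 |   4 | gbcaecbdae
  12 |   0 | gdgegbcaecbdae
  13 |   2 | gegbcaecbdae

SA = [12, 7, 5, 10, 6, 9, 11, 1, 13, 8, 3, 4, 0, 2]
[i] adj suffixes → lcp
  [1] 12/7 → 2 ('ae')
  [2] 7/5 → 0 ('')
  [3] 5/10 → 1 ('b')
  [4] 10/6 → 0 ('')
  [5] 6/9 → 1 ('c')
  [6] 9/11 → 0 ('')
  [7] 11/1 → 1 ('d')
  [8] 1/13 → 0 ('')
  [9] 13/8 → 1 ('e')
  [10] 8/3 → 1 ('e')
  [11] 3/4 → 0 ('')
  [12] 4/0 → 1 ('g')
  [13] 0/2 → 1 ('g')

[0, 2, 0, 1, 0, 1, 0, 1, 0, 1, 1, 0, 1, 1]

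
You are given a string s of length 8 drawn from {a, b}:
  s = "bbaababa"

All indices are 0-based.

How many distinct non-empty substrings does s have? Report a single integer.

26

rank→(start, suffix):
  0 → (7, 'a')
  1 → (2, 'aababa')
  2 → (5, 'aba')
  3 → (3, 'ababa')
  4 → (6, 'ba')
  5 → (1, 'baababa')
  6 → (4, 'baba')
  7 → (0, 'bbaababa')

SA = [7, 2, 5, 3, 6, 1, 4, 0]
rank  pair      lcp
   1  s[7:],s[2:]  1  'a'
   2  s[2:],s[5:]  1  'a'
   3  s[5:],s[3:]  3  'aba'
   4  s[3:],s[6:]  0  ''
   5  s[6:],s[1:]  2  'ba'
   6  s[1:],s[4:]  2  'ba'
   7  s[4:],s[0:]  1  'b'

n(n+1)/2 = 8·9/2 = 36
Σ LCP = 0 + 1 + 1 + 3 + 0 + 2 + 2 + 1 = 10
distinct = 36 − 10 = 26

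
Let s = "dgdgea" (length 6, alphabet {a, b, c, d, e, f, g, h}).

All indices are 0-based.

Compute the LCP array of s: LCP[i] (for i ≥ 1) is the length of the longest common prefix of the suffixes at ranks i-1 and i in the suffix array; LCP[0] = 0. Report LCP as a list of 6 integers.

[0, 0, 2, 0, 0, 1]

rank | idx | suffix
   0 |   5 | a
   1 |   0 | dgdgea
   2 |   2 | dgea
   3 |   4 | ea
   4 |   1 | gdgea
   5 |   3 | gea

SA = [5, 0, 2, 4, 1, 3]
i: (SA[i-1],SA[i]) lcp shared
  1: (5,0) 0 ''
  2: (0,2) 2 'dg'
  3: (2,4) 0 ''
  4: (4,1) 0 ''
  5: (1,3) 1 'g'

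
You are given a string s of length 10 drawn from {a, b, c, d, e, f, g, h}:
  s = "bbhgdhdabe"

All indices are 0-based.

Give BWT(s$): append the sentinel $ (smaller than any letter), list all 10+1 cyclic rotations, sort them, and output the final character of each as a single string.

rank  rotation     last
    0  $bbhgdhdabe  e
    1  abe$bbhgdhd  d
    2  bbhgdhdabe$  $
    3  be$bbhgdhda  a
    4  bhgdhdabe$b  b
    5  dabe$bbhgdh  h
    6  dhdabe$bbhg  g
    7  e$bbhgdhdab  b
    8  gdhdabe$bbh  h
    9  hdabe$bbhgd  d
   10  hgdhdabe$bb  b

ed$abhgbhdb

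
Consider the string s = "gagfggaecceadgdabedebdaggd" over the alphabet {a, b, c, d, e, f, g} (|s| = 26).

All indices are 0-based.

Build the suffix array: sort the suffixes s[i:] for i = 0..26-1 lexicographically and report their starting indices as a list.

rank | idx | suffix
   0 |  15 | abedebdaggd
   1 |  11 | adgdabedebdaggd
   2 |   6 | aecceadgdabedebdaggd
   3 |   1 | agfggaecceadgdabedebdaggd
   4 |  22 | aggd
   5 |  20 | bdaggd
   6 |  16 | bedebdaggd
   7 |   8 | cceadgdabedebdaggd
   8 |   9 | ceadgdabedebdaggd
   9 |  25 | d
  10 |  14 | dabedebdaggd
  11 |  21 | daggd
  12 |  18 | debdaggd
  13 |  12 | dgdabedebdaggd
  14 |  10 | eadgdabedebdaggd
  15 |  19 | ebdaggd
  16 |   7 | ecceadgdabedebdaggd
  17 |  17 | edebdaggd
  18 |   3 | fggaecceadgdabedebdaggd
  19 |   5 | gaecceadgdabedebdaggd
  20 |   0 | gagfggaecceadgdabedebdaggd
  21 |  24 | gd
  22 |  13 | gdabedebdaggd
  23 |   2 | gfggaecceadgdabedebdaggd
  24 |   4 | ggaecceadgdabedebdaggd
  25 |  23 | ggd

[15, 11, 6, 1, 22, 20, 16, 8, 9, 25, 14, 21, 18, 12, 10, 19, 7, 17, 3, 5, 0, 24, 13, 2, 4, 23]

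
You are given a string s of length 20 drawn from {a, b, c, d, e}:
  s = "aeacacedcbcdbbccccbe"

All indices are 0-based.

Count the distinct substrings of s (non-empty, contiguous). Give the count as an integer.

rank→(start, suffix):
  0 → (2, 'acacedcbcdbbccccbe')
  1 → (4, 'acedcbcdbbccccbe')
  2 → (0, 'aeacacedcbcdbbccccbe')
  3 → (12, 'bbccccbe')
  4 → (13, 'bccccbe')
  5 → (9, 'bcdbbccccbe')
  6 → (18, 'be')
  7 → (3, 'cacedcbcdbbccccbe')
  8 → (8, 'cbcdbbccccbe')
  9 → (17, 'cbe')
  10 → (16, 'ccbe')
  11 → (15, 'cccbe')
  12 → (14, 'ccccbe')
  13 → (10, 'cdbbccccbe')
  14 → (5, 'cedcbcdbbccccbe')
  15 → (11, 'dbbccccbe')
  16 → (7, 'dcbcdbbccccbe')
  17 → (19, 'e')
  18 → (1, 'eacacedcbcdbbccccbe')
  19 → (6, 'edcbcdbbccccbe')

SA = [2, 4, 0, 12, 13, 9, 18, 3, 8, 17, 16, 15, 14, 10, 5, 11, 7, 19, 1, 6]
rank  pair      lcp
   1  s[2:],s[4:]  2  'ac'
   2  s[4:],s[0:]  1  'a'
   3  s[0:],s[12:]  0  ''
   4  s[12:],s[13:]  1  'b'
   5  s[13:],s[9:]  2  'bc'
   6  s[9:],s[18:]  1  'b'
   7  s[18:],s[3:]  0  ''
   8  s[3:],s[8:]  1  'c'
   9  s[8:],s[17:]  2  'cb'
  10  s[17:],s[16:]  1  'c'
  11  s[16:],s[15:]  2  'cc'
  12  s[15:],s[14:]  3  'ccc'
  13  s[14:],s[10:]  1  'c'
  14  s[10:],s[5:]  1  'c'
  15  s[5:],s[11:]  0  ''
  16  s[11:],s[7:]  1  'd'
  17  s[7:],s[19:]  0  ''
  18  s[19:],s[1:]  1  'e'
  19  s[1:],s[6:]  1  'e'

n(n+1)/2 = 20·21/2 = 210
Σ LCP = 0 + 2 + 1 + 0 + 1 + 2 + 1 + 0 + 1 + 2 + 1 + 2 + 3 + 1 + 1 + 0 + 1 + 0 + 1 + 1 = 21
distinct = 210 − 21 = 189

189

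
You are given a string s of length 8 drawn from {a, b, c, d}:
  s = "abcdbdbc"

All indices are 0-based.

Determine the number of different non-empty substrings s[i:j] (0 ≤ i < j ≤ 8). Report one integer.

rank→(start, suffix):
  0 → (0, 'abcdbdbc')
  1 → (6, 'bc')
  2 → (1, 'bcdbdbc')
  3 → (4, 'bdbc')
  4 → (7, 'c')
  5 → (2, 'cdbdbc')
  6 → (5, 'dbc')
  7 → (3, 'dbdbc')

SA = [0, 6, 1, 4, 7, 2, 5, 3]
[i] adj suffixes → lcp
  [1] 0/6 → 0 ('')
  [2] 6/1 → 2 ('bc')
  [3] 1/4 → 1 ('b')
  [4] 4/7 → 0 ('')
  [5] 7/2 → 1 ('c')
  [6] 2/5 → 0 ('')
  [7] 5/3 → 2 ('db')

n(n+1)/2 = 8·9/2 = 36
Σ LCP = 0 + 0 + 2 + 1 + 0 + 1 + 0 + 2 = 6
distinct = 36 − 6 = 30

30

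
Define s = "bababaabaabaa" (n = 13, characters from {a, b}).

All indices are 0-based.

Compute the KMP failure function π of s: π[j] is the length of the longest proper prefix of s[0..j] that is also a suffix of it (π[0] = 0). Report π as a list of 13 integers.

π[0] = 0
j=1 s[j]='a': π[1]=0 (border '')
j=2 s[j]='b': π[2]=1 (border 'b')
j=3 s[j]='a': π[3]=2 (border 'ba')
j=4 s[j]='b': π[4]=3 (border 'bab')
j=5 s[j]='a': π[5]=4 (border 'baba')
j=6 s[j]='a': k: 4→2→0; π[6]=0 (border '')
j=7 s[j]='b': π[7]=1 (border 'b')
j=8 s[j]='a': π[8]=2 (border 'ba')
j=9 s[j]='a': k: 2→0; π[9]=0 (border '')
j=10 s[j]='b': π[10]=1 (border 'b')
j=11 s[j]='a': π[11]=2 (border 'ba')
j=12 s[j]='a': k: 2→0; π[12]=0 (border '')

[0, 0, 1, 2, 3, 4, 0, 1, 2, 0, 1, 2, 0]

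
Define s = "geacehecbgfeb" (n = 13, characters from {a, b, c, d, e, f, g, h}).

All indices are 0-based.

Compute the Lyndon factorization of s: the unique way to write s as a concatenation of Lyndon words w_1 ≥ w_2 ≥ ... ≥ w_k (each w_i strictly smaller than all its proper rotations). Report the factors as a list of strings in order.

emit factor 1: 'g' (i=0, period=1)
emit factor 2: 'e' (i=1, period=1)
emit factor 3: 'acehecbgfeb' (i=2, period=11)

["g", "e", "acehecbgfeb"]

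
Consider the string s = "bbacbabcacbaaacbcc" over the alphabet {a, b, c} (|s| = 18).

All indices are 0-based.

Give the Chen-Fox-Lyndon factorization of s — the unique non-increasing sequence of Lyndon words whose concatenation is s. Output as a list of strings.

emit factor 1: 'b' (i=0, period=1)
emit factor 2: 'b' (i=1, period=1)
emit factor 3: 'acb' (i=2, period=3)
emit factor 4: 'abcacb' (i=5, period=6)
emit factor 5: 'aaacbcc' (i=11, period=7)

["b", "b", "acb", "abcacb", "aaacbcc"]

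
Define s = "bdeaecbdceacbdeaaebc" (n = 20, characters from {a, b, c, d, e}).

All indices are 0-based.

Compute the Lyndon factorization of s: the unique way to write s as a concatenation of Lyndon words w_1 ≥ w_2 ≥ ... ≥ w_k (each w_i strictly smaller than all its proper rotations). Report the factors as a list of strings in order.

emit factor 1: 'bde' (i=0, period=3)
emit factor 2: 'aecbdce' (i=3, period=7)
emit factor 3: 'acbde' (i=10, period=5)
emit factor 4: 'aaebc' (i=15, period=5)

["bde", "aecbdce", "acbde", "aaebc"]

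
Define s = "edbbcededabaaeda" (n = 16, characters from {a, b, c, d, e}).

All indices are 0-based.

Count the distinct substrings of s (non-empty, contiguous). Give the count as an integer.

120

rank | idx | suffix
   0 |  15 | a
   1 |  11 | aaeda
   2 |   9 | abaaeda
   3 |  12 | aeda
   4 |  10 | baaeda
   5 |   2 | bbcededabaaeda
   6 |   3 | bcededabaaeda
   7 |   4 | cededabaaeda
   8 |  14 | da
   9 |   8 | dabaaeda
  10 |   1 | dbbcededabaaeda
  11 |   6 | dedabaaeda
  12 |  13 | eda
  13 |   7 | edabaaeda
  14 |   0 | edbbcededabaaeda
  15 |   5 | ededabaaeda

SA = [15, 11, 9, 12, 10, 2, 3, 4, 14, 8, 1, 6, 13, 7, 0, 5]
rank  pair      lcp
   1  s[15:],s[11:]  1  'a'
   2  s[11:],s[9:]  1  'a'
   3  s[9:],s[12:]  1  'a'
   4  s[12:],s[10:]  0  ''
   5  s[10:],s[2:]  1  'b'
   6  s[2:],s[3:]  1  'b'
   7  s[3:],s[4:]  0  ''
   8  s[4:],s[14:]  0  ''
   9  s[14:],s[8:]  2  'da'
  10  s[8:],s[1:]  1  'd'
  11  s[1:],s[6:]  1  'd'
  12  s[6:],s[13:]  0  ''
  13  s[13:],s[7:]  3  'eda'
  14  s[7:],s[0:]  2  'ed'
  15  s[0:],s[5:]  2  'ed'

n(n+1)/2 = 16·17/2 = 136
Σ LCP = 0 + 1 + 1 + 1 + 0 + 1 + 1 + 0 + 0 + 2 + 1 + 1 + 0 + 3 + 2 + 2 = 16
distinct = 136 − 16 = 120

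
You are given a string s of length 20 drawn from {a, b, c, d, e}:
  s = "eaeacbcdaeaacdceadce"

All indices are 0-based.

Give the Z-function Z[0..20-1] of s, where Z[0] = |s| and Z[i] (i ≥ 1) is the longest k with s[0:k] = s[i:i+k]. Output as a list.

[20, 0, 2, 0, 0, 0, 0, 0, 0, 2, 0, 0, 0, 0, 0, 2, 0, 0, 0, 1]

Z[0]=20
i=1: fresh scan; Z[1]=0
i=2: fresh scan; Z[2]=2 grow→box=[2,4)
i=3: min(r-i=1, Z[1]=0)=0; Z[3]=0
i=4: fresh scan; Z[4]=0
i=5: fresh scan; Z[5]=0
i=6: fresh scan; Z[6]=0
i=7: fresh scan; Z[7]=0
i=8: fresh scan; Z[8]=0
i=9: fresh scan; Z[9]=2 grow→box=[9,11)
i=10: min(r-i=1, Z[1]=0)=0; Z[10]=0
i=11: fresh scan; Z[11]=0
i=12: fresh scan; Z[12]=0
i=13: fresh scan; Z[13]=0
i=14: fresh scan; Z[14]=0
i=15: fresh scan; Z[15]=2 grow→box=[15,17)
i=16: min(r-i=1, Z[1]=0)=0; Z[16]=0
i=17: fresh scan; Z[17]=0
i=18: fresh scan; Z[18]=0
i=19: fresh scan; Z[19]=1 grow→box=[19,20)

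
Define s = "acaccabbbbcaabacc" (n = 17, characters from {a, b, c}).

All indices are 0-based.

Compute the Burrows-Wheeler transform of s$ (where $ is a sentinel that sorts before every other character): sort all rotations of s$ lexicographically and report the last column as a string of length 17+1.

ccac$bcaabbbcbcaaa

rank  rotation            last
    0  $acaccabbbbcaabacc  c
    1  aabacc$acaccabbbbc  c
    2  abacc$acaccabbbbca  a
    3  abbbbcaabacc$acacc  c
    4  acaccabbbbcaabacc$  $
    5  acc$acaccabbbbcaab  b
    6  accabbbbcaabacc$ac  c
    7  bacc$acaccabbbbcaa  a
    8  bbbbcaabacc$acacca  a
    9  bbbcaabacc$acaccab  b
   10  bbcaabacc$acaccabb  b
   11  bcaabacc$acaccabbb  b
   12  c$acaccabbbbcaabac  c
   13  caabacc$acaccabbbb  b
   14  cabbbbcaabacc$acac  c
   15  caccabbbbcaabacc$a  a
   16  cc$acaccabbbbcaaba  a
   17  ccabbbbcaabacc$aca  a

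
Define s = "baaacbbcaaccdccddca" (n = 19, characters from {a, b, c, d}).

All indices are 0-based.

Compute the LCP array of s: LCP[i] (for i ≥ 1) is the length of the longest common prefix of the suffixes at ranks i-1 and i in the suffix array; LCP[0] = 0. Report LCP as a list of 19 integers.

sorted suffixes:
  #0 SA[0]=18  'a'
  #1 SA[1]=1  'aaacbbcaaccdccddca'
  #2 SA[2]=2  'aacbbcaaccdccddca'
  #3 SA[3]=8  'aaccdccddca'
  #4 SA[4]=3  'acbbcaaccdccddca'
  #5 SA[5]=9  'accdccddca'
  #6 SA[6]=0  'baaacbbcaaccdccddca'
  #7 SA[7]=5  'bbcaaccdccddca'
  #8 SA[8]=6  'bcaaccdccddca'
  #9 SA[9]=17  'ca'
  #10 SA[10]=7  'caaccdccddca'
  #11 SA[11]=4  'cbbcaaccdccddca'
  #12 SA[12]=10  'ccdccddca'
  #13 SA[13]=13  'ccddca'
  #14 SA[14]=11  'cdccddca'
  #15 SA[15]=14  'cddca'
  #16 SA[16]=16  'dca'
  #17 SA[17]=12  'dccddca'
  #18 SA[18]=15  'ddca'

SA = [18, 1, 2, 8, 3, 9, 0, 5, 6, 17, 7, 4, 10, 13, 11, 14, 16, 12, 15]
rank  pair      lcp
   1  s[18:],s[1:]  1  'a'
   2  s[1:],s[2:]  2  'aa'
   3  s[2:],s[8:]  3  'aac'
   4  s[8:],s[3:]  1  'a'
   5  s[3:],s[9:]  2  'ac'
   6  s[9:],s[0:]  0  ''
   7  s[0:],s[5:]  1  'b'
   8  s[5:],s[6:]  1  'b'
   9  s[6:],s[17:]  0  ''
  10  s[17:],s[7:]  2  'ca'
  11  s[7:],s[4:]  1  'c'
  12  s[4:],s[10:]  1  'c'
  13  s[10:],s[13:]  3  'ccd'
  14  s[13:],s[11:]  1  'c'
  15  s[11:],s[14:]  2  'cd'
  16  s[14:],s[16:]  0  ''
  17  s[16:],s[12:]  2  'dc'
  18  s[12:],s[15:]  1  'd'

[0, 1, 2, 3, 1, 2, 0, 1, 1, 0, 2, 1, 1, 3, 1, 2, 0, 2, 1]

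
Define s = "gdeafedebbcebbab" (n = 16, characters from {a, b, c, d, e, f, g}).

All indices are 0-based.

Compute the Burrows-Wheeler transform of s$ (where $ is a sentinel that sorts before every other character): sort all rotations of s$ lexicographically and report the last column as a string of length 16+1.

bbeabeebbgedcdfa$

rank  rotation           last
    0  $gdeafedebbcebbab  b
    1  ab$gdeafedebbcebb  b
    2  afedebbcebbab$gde  e
    3  b$gdeafedebbcebba  a
    4  bab$gdeafedebbceb  b
    5  bbab$gdeafedebbce  e
    6  bbcebbab$gdeafede  e
    7  bcebbab$gdeafedeb  b
    8  cebbab$gdeafedebb  b
    9  deafedebbcebbab$g  g
   10  debbcebbab$gdeafe  e
   11  eafedebbcebbab$gd  d
   12  ebbab$gdeafedebbc  c
   13  ebbcebbab$gdeafed  d
   14  edebbcebbab$gdeaf  f
   15  fedebbcebbab$gdea  a
   16  gdeafedebbcebbab$  $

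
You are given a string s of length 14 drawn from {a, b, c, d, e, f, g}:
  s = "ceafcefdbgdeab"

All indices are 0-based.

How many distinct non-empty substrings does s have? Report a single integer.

96

rank | idx | suffix
   0 |  12 | ab
   1 |   2 | afcefdbgdeab
   2 |  13 | b
   3 |   8 | bgdeab
   4 |   0 | ceafcefdbgdeab
   5 |   4 | cefdbgdeab
   6 |   7 | dbgdeab
   7 |  10 | deab
   8 |  11 | eab
   9 |   1 | eafcefdbgdeab
  10 |   5 | efdbgdeab
  11 |   3 | fcefdbgdeab
  12 |   6 | fdbgdeab
  13 |   9 | gdeab

SA = [12, 2, 13, 8, 0, 4, 7, 10, 11, 1, 5, 3, 6, 9]
rank  pair      lcp
   1  s[12:],s[2:]  1  'a'
   2  s[2:],s[13:]  0  ''
   3  s[13:],s[8:]  1  'b'
   4  s[8:],s[0:]  0  ''
   5  s[0:],s[4:]  2  'ce'
   6  s[4:],s[7:]  0  ''
   7  s[7:],s[10:]  1  'd'
   8  s[10:],s[11:]  0  ''
   9  s[11:],s[1:]  2  'ea'
  10  s[1:],s[5:]  1  'e'
  11  s[5:],s[3:]  0  ''
  12  s[3:],s[6:]  1  'f'
  13  s[6:],s[9:]  0  ''

n(n+1)/2 = 14·15/2 = 105
Σ LCP = 0 + 1 + 0 + 1 + 0 + 2 + 0 + 1 + 0 + 2 + 1 + 0 + 1 + 0 = 9
distinct = 105 − 9 = 96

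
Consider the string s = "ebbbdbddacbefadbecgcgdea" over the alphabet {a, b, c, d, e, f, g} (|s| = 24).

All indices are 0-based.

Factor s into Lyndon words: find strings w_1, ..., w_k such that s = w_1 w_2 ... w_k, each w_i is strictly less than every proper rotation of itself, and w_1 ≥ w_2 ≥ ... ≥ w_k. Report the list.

emit factor 1: 'e' (i=0, period=1)
emit factor 2: 'bbbdbdd' (i=1, period=7)
emit factor 3: 'acbefadbecgcgde' (i=8, period=15)
emit factor 4: 'a' (i=23, period=1)

["e", "bbbdbdd", "acbefadbecgcgde", "a"]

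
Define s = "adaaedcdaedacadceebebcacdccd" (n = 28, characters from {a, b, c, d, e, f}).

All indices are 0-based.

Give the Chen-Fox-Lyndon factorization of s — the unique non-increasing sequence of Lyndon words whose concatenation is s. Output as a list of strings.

emit factor 1: 'ad' (i=0, period=2)
emit factor 2: 'aaedcdaedacadceebebcacdccd' (i=2, period=26)

["ad", "aaedcdaedacadceebebcacdccd"]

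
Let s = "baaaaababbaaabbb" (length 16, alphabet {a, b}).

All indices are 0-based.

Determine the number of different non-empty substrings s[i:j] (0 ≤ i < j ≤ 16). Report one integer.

102

rank | idx | suffix
   0 |   1 | aaaaababbaaabbb
   1 |   2 | aaaababbaaabbb
   2 |   3 | aaababbaaabbb
   3 |  10 | aaabbb
   4 |   4 | aababbaaabbb
   5 |  11 | aabbb
   6 |   5 | ababbaaabbb
   7 |   7 | abbaaabbb
   8 |  12 | abbb
   9 |  15 | b
  10 |   0 | baaaaababbaaabbb
  11 |   9 | baaabbb
  12 |   6 | babbaaabbb
  13 |  14 | bb
  14 |   8 | bbaaabbb
  15 |  13 | bbb

SA = [1, 2, 3, 10, 4, 11, 5, 7, 12, 15, 0, 9, 6, 14, 8, 13]
[i] adj suffixes → lcp
  [1] 1/2 → 4 ('aaaa')
  [2] 2/3 → 3 ('aaa')
  [3] 3/10 → 4 ('aaab')
  [4] 10/4 → 2 ('aa')
  [5] 4/11 → 3 ('aab')
  [6] 11/5 → 1 ('a')
  [7] 5/7 → 2 ('ab')
  [8] 7/12 → 3 ('abb')
  [9] 12/15 → 0 ('')
  [10] 15/0 → 1 ('b')
  [11] 0/9 → 4 ('baaa')
  [12] 9/6 → 2 ('ba')
  [13] 6/14 → 1 ('b')
  [14] 14/8 → 2 ('bb')
  [15] 8/13 → 2 ('bb')

n(n+1)/2 = 16·17/2 = 136
Σ LCP = 0 + 4 + 3 + 4 + 2 + 3 + 1 + 2 + 3 + 0 + 1 + 4 + 2 + 1 + 2 + 2 = 34
distinct = 136 − 34 = 102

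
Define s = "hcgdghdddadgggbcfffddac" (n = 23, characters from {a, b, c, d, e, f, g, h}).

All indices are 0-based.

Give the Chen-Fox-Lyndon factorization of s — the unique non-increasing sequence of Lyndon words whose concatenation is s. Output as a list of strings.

["h", "cgdghddd", "adgggbcfffdd", "ac"]

emit factor 1: 'h' (i=0, period=1)
emit factor 2: 'cgdghddd' (i=1, period=8)
emit factor 3: 'adgggbcfffdd' (i=9, period=12)
emit factor 4: 'ac' (i=21, period=2)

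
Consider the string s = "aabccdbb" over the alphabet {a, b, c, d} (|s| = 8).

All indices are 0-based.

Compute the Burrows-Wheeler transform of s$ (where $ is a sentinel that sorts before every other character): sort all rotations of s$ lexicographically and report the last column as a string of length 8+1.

b$abdabcc

rank  rotation   last
    0  $aabccdbb  b
    1  aabccdbb$  $
    2  abccdbb$a  a
    3  b$aabccdb  b
    4  bb$aabccd  d
    5  bccdbb$aa  a
    6  ccdbb$aab  b
    7  cdbb$aabc  c
    8  dbb$aabcc  c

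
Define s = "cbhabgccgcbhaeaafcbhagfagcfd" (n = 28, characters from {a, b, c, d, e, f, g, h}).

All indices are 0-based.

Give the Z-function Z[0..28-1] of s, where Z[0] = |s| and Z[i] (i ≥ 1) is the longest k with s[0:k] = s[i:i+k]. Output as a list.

Z[0]=28
i=1: fresh scan; Z[1]=0
i=2: fresh scan; Z[2]=0
i=3: fresh scan; Z[3]=0
i=4: fresh scan; Z[4]=0
i=5: fresh scan; Z[5]=0
i=6: fresh scan; Z[6]=1 scan→box=[6,7)
i=7: fresh scan; Z[7]=1 scan→box=[7,8)
i=8: fresh scan; Z[8]=0
i=9: fresh scan; Z[9]=4 scan→box=[9,13)
i=10: min(r-i=3, Z[1]=0)=0; Z[10]=0
i=11: min(r-i=2, Z[2]=0)=0; Z[11]=0
i=12: min(r-i=1, Z[3]=0)=0; Z[12]=0
i=13: fresh scan; Z[13]=0
i=14: fresh scan; Z[14]=0
i=15: fresh scan; Z[15]=0
i=16: fresh scan; Z[16]=0
i=17: fresh scan; Z[17]=4 scan→box=[17,21)
i=18: min(r-i=3, Z[1]=0)=0; Z[18]=0
i=19: min(r-i=2, Z[2]=0)=0; Z[19]=0
i=20: min(r-i=1, Z[3]=0)=0; Z[20]=0
i=21: fresh scan; Z[21]=0
i=22: fresh scan; Z[22]=0
i=23: fresh scan; Z[23]=0
i=24: fresh scan; Z[24]=0
i=25: fresh scan; Z[25]=1 scan→box=[25,26)
i=26: fresh scan; Z[26]=0
i=27: fresh scan; Z[27]=0

[28, 0, 0, 0, 0, 0, 1, 1, 0, 4, 0, 0, 0, 0, 0, 0, 0, 4, 0, 0, 0, 0, 0, 0, 0, 1, 0, 0]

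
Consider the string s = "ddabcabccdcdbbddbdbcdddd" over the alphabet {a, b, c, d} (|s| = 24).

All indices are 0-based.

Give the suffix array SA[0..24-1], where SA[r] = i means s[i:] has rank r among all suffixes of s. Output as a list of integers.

[2, 5, 12, 3, 6, 18, 16, 13, 4, 7, 10, 8, 19, 23, 1, 11, 17, 15, 9, 22, 0, 14, 21, 20]

rank | idx | suffix
   0 |   2 | abcabccdcdbbddbdbcdddd
   1 |   5 | abccdcdbbddbdbcdddd
   2 |  12 | bbddbdbcdddd
   3 |   3 | bcabccdcdbbddbdbcdddd
   4 |   6 | bccdcdbbddbdbcdddd
   5 |  18 | bcdddd
   6 |  16 | bdbcdddd
   7 |  13 | bddbdbcdddd
   8 |   4 | cabccdcdbbddbdbcdddd
   9 |   7 | ccdcdbbddbdbcdddd
  10 |  10 | cdbbddbdbcdddd
  11 |   8 | cdcdbbddbdbcdddd
  12 |  19 | cdddd
  13 |  23 | d
  14 |   1 | dabcabccdcdbbddbdbcdddd
  15 |  11 | dbbddbdbcdddd
  16 |  17 | dbcdddd
  17 |  15 | dbdbcdddd
  18 |   9 | dcdbbddbdbcdddd
  19 |  22 | dd
  20 |   0 | ddabcabccdcdbbddbdbcdddd
  21 |  14 | ddbdbcdddd
  22 |  21 | ddd
  23 |  20 | dddd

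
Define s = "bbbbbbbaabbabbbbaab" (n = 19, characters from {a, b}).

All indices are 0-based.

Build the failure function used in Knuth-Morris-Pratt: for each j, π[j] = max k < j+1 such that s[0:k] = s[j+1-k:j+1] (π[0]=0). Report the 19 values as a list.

[0, 1, 2, 3, 4, 5, 6, 0, 0, 1, 2, 0, 1, 2, 3, 4, 0, 0, 1]

π[0] = 0
j=1 s[j]='b': π[1]=1 (border 'b')
j=2 s[j]='b': π[2]=2 (border 'bb')
j=3 s[j]='b': π[3]=3 (border 'bbb')
j=4 s[j]='b': π[4]=4 (border 'bbbb')
j=5 s[j]='b': π[5]=5 (border 'bbbbb')
j=6 s[j]='b': π[6]=6 (border 'bbbbbb')
j=7 s[j]='a': k: 6→5→4→3→2→1→0; π[7]=0 (border '')
j=8 s[j]='a': π[8]=0 (border '')
j=9 s[j]='b': π[9]=1 (border 'b')
j=10 s[j]='b': π[10]=2 (border 'bb')
j=11 s[j]='a': k: 2→1→0; π[11]=0 (border '')
j=12 s[j]='b': π[12]=1 (border 'b')
j=13 s[j]='b': π[13]=2 (border 'bb')
j=14 s[j]='b': π[14]=3 (border 'bbb')
j=15 s[j]='b': π[15]=4 (border 'bbbb')
j=16 s[j]='a': k: 4→3→2→1→0; π[16]=0 (border '')
j=17 s[j]='a': π[17]=0 (border '')
j=18 s[j]='b': π[18]=1 (border 'b')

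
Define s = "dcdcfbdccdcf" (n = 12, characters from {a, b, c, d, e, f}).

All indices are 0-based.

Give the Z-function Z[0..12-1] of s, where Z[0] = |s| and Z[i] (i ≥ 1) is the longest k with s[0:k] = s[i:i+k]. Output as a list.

Z[0]=12
i=1: i≥r, start 0; Z[1]=0
i=2: i≥r, start 0; Z[2]=2 grow→box=[2,4)
i=3: min(r-i=1, Z[1]=0)=0; Z[3]=0
i=4: i≥r, start 0; Z[4]=0
i=5: i≥r, start 0; Z[5]=0
i=6: i≥r, start 0; Z[6]=2 grow→box=[6,8)
i=7: min(r-i=1, Z[1]=0)=0; Z[7]=0
i=8: i≥r, start 0; Z[8]=0
i=9: i≥r, start 0; Z[9]=2 grow→box=[9,11)
i=10: min(r-i=1, Z[1]=0)=0; Z[10]=0
i=11: i≥r, start 0; Z[11]=0

[12, 0, 2, 0, 0, 0, 2, 0, 0, 2, 0, 0]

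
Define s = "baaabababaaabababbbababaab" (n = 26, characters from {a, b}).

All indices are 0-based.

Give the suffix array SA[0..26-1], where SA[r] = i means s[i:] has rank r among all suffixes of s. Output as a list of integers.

rank→(start, suffix):
  0 → (1, 'aaabababaaabababbbababaab')
  1 → (9, 'aaabababbbababaab')
  2 → (23, 'aab')
  3 → (2, 'aabababaaabababbbababaab')
  4 → (10, 'aabababbbababaab')
  5 → (24, 'ab')
  6 → (7, 'abaaabababbbababaab')
  7 → (21, 'abaab')
  8 → (5, 'ababaaabababbbababaab')
  9 → (19, 'ababaab')
  10 → (3, 'abababaaabababbbababaab')
  11 → (11, 'abababbbababaab')
  12 → (13, 'ababbbababaab')
  13 → (15, 'abbbababaab')
  14 → (25, 'b')
  15 → (0, 'baaabababaaabababbbababaab')
  16 → (8, 'baaabababbbababaab')
  17 → (22, 'baab')
  18 → (6, 'babaaabababbbababaab')
  19 → (20, 'babaab')
  20 → (4, 'bababaaabababbbababaab')
  21 → (18, 'bababaab')
  22 → (12, 'bababbbababaab')
  23 → (14, 'babbbababaab')
  24 → (17, 'bbababaab')
  25 → (16, 'bbbababaab')

[1, 9, 23, 2, 10, 24, 7, 21, 5, 19, 3, 11, 13, 15, 25, 0, 8, 22, 6, 20, 4, 18, 12, 14, 17, 16]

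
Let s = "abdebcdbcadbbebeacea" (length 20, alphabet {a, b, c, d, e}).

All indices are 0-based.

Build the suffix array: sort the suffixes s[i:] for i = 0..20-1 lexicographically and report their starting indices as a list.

[19, 0, 16, 9, 11, 7, 4, 1, 14, 12, 8, 5, 17, 10, 6, 2, 18, 15, 3, 13]

rank | idx | suffix
   0 |  19 | a
   1 |   0 | abdebcdbcadbbebeacea
   2 |  16 | acea
   3 |   9 | adbbebeacea
   4 |  11 | bbebeacea
   5 |   7 | bcadbbebeacea
   6 |   4 | bcdbcadbbebeacea
   7 |   1 | bdebcdbcadbbebeacea
   8 |  14 | beacea
   9 |  12 | bebeacea
  10 |   8 | cadbbebeacea
  11 |   5 | cdbcadbbebeacea
  12 |  17 | cea
  13 |  10 | dbbebeacea
  14 |   6 | dbcadbbebeacea
  15 |   2 | debcdbcadbbebeacea
  16 |  18 | ea
  17 |  15 | eacea
  18 |   3 | ebcdbcadbbebeacea
  19 |  13 | ebeacea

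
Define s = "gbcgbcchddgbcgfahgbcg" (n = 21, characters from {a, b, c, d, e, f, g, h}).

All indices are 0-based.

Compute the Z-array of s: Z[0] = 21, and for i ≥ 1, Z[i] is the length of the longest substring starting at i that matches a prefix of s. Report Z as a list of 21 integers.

[21, 0, 0, 3, 0, 0, 0, 0, 0, 0, 4, 0, 0, 1, 0, 0, 0, 4, 0, 0, 1]

Z[0]=21
i=1: fresh scan; Z[1]=0
i=2: fresh scan; Z[2]=0
i=3: fresh scan; Z[3]=3 extend→box=[3,6)
i=4: min(r-i=2, Z[1]=0)=0; Z[4]=0
i=5: min(r-i=1, Z[2]=0)=0; Z[5]=0
i=6: fresh scan; Z[6]=0
i=7: fresh scan; Z[7]=0
i=8: fresh scan; Z[8]=0
i=9: fresh scan; Z[9]=0
i=10: fresh scan; Z[10]=4 extend→box=[10,14)
i=11: min(r-i=3, Z[1]=0)=0; Z[11]=0
i=12: min(r-i=2, Z[2]=0)=0; Z[12]=0
i=13: min(r-i=1, Z[3]=3)=1; Z[13]=1
i=14: fresh scan; Z[14]=0
i=15: fresh scan; Z[15]=0
i=16: fresh scan; Z[16]=0
i=17: fresh scan; Z[17]=4 extend→box=[17,21)
i=18: min(r-i=3, Z[1]=0)=0; Z[18]=0
i=19: min(r-i=2, Z[2]=0)=0; Z[19]=0
i=20: min(r-i=1, Z[3]=3)=1; Z[20]=1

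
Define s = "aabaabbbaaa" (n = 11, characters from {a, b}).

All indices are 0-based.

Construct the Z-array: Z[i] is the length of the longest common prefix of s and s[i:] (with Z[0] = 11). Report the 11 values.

Z[0]=11
i=1: outside box; Z[1]=1 scan→box=[1,2)
i=2: outside box; Z[2]=0
i=3: outside box; Z[3]=3 scan→box=[3,6)
i=4: min(r-i=2, Z[1]=1)=1; Z[4]=1
i=5: min(r-i=1, Z[2]=0)=0; Z[5]=0
i=6: outside box; Z[6]=0
i=7: outside box; Z[7]=0
i=8: outside box; Z[8]=2 scan→box=[8,10)
i=9: min(r-i=1, Z[1]=1)=1; Z[9]=2 scan→box=[9,11)
i=10: min(r-i=1, Z[1]=1)=1; Z[10]=1

[11, 1, 0, 3, 1, 0, 0, 0, 2, 2, 1]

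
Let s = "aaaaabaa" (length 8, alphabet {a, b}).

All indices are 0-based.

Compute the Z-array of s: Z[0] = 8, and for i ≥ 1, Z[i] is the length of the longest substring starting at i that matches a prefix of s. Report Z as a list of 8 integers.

[8, 4, 3, 2, 1, 0, 2, 1]

Z[0]=8
i=1: outside box; Z[1]=4 grow→box=[1,5)
i=2: min(r-i=3, Z[1]=4)=3; Z[2]=3
i=3: min(r-i=2, Z[2]=3)=2; Z[3]=2
i=4: min(r-i=1, Z[3]=2)=1; Z[4]=1
i=5: outside box; Z[5]=0
i=6: outside box; Z[6]=2 grow→box=[6,8)
i=7: min(r-i=1, Z[1]=4)=1; Z[7]=1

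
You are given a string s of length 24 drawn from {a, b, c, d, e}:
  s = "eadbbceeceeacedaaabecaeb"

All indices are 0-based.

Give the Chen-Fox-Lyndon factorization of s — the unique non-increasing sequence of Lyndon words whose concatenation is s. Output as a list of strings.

emit factor 1: 'e' (i=0, period=1)
emit factor 2: 'adbbceecee' (i=1, period=10)
emit factor 3: 'aced' (i=11, period=4)
emit factor 4: 'aaabecaeb' (i=15, period=9)

["e", "adbbceecee", "aced", "aaabecaeb"]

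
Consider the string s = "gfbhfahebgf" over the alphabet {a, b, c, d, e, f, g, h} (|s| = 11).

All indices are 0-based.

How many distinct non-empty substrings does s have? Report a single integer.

rank→(start, suffix):
  0 → (5, 'ahebgf')
  1 → (8, 'bgf')
  2 → (2, 'bhfahebgf')
  3 → (7, 'ebgf')
  4 → (10, 'f')
  5 → (4, 'fahebgf')
  6 → (1, 'fbhfahebgf')
  7 → (9, 'gf')
  8 → (0, 'gfbhfahebgf')
  9 → (6, 'hebgf')
  10 → (3, 'hfahebgf')

SA = [5, 8, 2, 7, 10, 4, 1, 9, 0, 6, 3]
[i] adj suffixes → lcp
  [1] 5/8 → 0 ('')
  [2] 8/2 → 1 ('b')
  [3] 2/7 → 0 ('')
  [4] 7/10 → 0 ('')
  [5] 10/4 → 1 ('f')
  [6] 4/1 → 1 ('f')
  [7] 1/9 → 0 ('')
  [8] 9/0 → 2 ('gf')
  [9] 0/6 → 0 ('')
  [10] 6/3 → 1 ('h')

n(n+1)/2 = 11·12/2 = 66
Σ LCP = 0 + 0 + 1 + 0 + 0 + 1 + 1 + 0 + 2 + 0 + 1 = 6
distinct = 66 − 6 = 60

60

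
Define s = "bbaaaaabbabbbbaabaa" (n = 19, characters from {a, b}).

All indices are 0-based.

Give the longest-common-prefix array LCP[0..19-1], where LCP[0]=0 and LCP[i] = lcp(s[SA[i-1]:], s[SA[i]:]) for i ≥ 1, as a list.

[0, 1, 2, 4, 3, 2, 3, 1, 2, 3, 0, 3, 3, 2, 1, 4, 3, 2, 3]

sorted suffixes:
  #0 SA[0]=18  'a'
  #1 SA[1]=17  'aa'
  #2 SA[2]=2  'aaaaabbabbbbaabaa'
  #3 SA[3]=3  'aaaabbabbbbaabaa'
  #4 SA[4]=4  'aaabbabbbbaabaa'
  #5 SA[5]=14  'aabaa'
  #6 SA[6]=5  'aabbabbbbaabaa'
  #7 SA[7]=15  'abaa'
  #8 SA[8]=6  'abbabbbbaabaa'
  #9 SA[9]=9  'abbbbaabaa'
  #10 SA[10]=16  'baa'
  #11 SA[11]=1  'baaaaabbabbbbaabaa'
  #12 SA[12]=13  'baabaa'
  #13 SA[13]=8  'babbbbaabaa'
  #14 SA[14]=0  'bbaaaaabbabbbbaabaa'
  #15 SA[15]=12  'bbaabaa'
  #16 SA[16]=7  'bbabbbbaabaa'
  #17 SA[17]=11  'bbbaabaa'
  #18 SA[18]=10  'bbbbaabaa'

SA = [18, 17, 2, 3, 4, 14, 5, 15, 6, 9, 16, 1, 13, 8, 0, 12, 7, 11, 10]
i: (SA[i-1],SA[i]) lcp shared
  1: (18,17) 1 'a'
  2: (17,2) 2 'aa'
  3: (2,3) 4 'aaaa'
  4: (3,4) 3 'aaa'
  5: (4,14) 2 'aa'
  6: (14,5) 3 'aab'
  7: (5,15) 1 'a'
  8: (15,6) 2 'ab'
  9: (6,9) 3 'abb'
  10: (9,16) 0 ''
  11: (16,1) 3 'baa'
  12: (1,13) 3 'baa'
  13: (13,8) 2 'ba'
  14: (8,0) 1 'b'
  15: (0,12) 4 'bbaa'
  16: (12,7) 3 'bba'
  17: (7,11) 2 'bb'
  18: (11,10) 3 'bbb'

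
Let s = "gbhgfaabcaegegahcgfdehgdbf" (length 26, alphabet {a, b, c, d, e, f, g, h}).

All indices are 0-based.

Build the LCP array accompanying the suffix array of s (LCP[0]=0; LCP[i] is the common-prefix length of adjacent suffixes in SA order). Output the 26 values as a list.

[0, 1, 1, 1, 0, 1, 1, 0, 1, 0, 1, 0, 2, 1, 0, 1, 1, 0, 1, 1, 1, 1, 2, 0, 1, 2]

rank→(start, suffix):
  0 → (5, 'aabcaegegahcgfdehgdbf')
  1 → (6, 'abcaegegahcgfdehgdbf')
  2 → (9, 'aegegahcgfdehgdbf')
  3 → (14, 'ahcgfdehgdbf')
  4 → (7, 'bcaegegahcgfdehgdbf')
  5 → (24, 'bf')
  6 → (1, 'bhgfaabcaegegahcgfdehgdbf')
  7 → (8, 'caegegahcgfdehgdbf')
  8 → (16, 'cgfdehgdbf')
  9 → (23, 'dbf')
  10 → (19, 'dehgdbf')
  11 → (12, 'egahcgfdehgdbf')
  12 → (10, 'egegahcgfdehgdbf')
  13 → (20, 'ehgdbf')
  14 → (25, 'f')
  15 → (4, 'faabcaegegahcgfdehgdbf')
  16 → (18, 'fdehgdbf')
  17 → (13, 'gahcgfdehgdbf')
  18 → (0, 'gbhgfaabcaegegahcgfdehgdbf')
  19 → (22, 'gdbf')
  20 → (11, 'gegahcgfdehgdbf')
  21 → (3, 'gfaabcaegegahcgfdehgdbf')
  22 → (17, 'gfdehgdbf')
  23 → (15, 'hcgfdehgdbf')
  24 → (21, 'hgdbf')
  25 → (2, 'hgfaabcaegegahcgfdehgdbf')

SA = [5, 6, 9, 14, 7, 24, 1, 8, 16, 23, 19, 12, 10, 20, 25, 4, 18, 13, 0, 22, 11, 3, 17, 15, 21, 2]
rank  pair      lcp
   1  s[5:],s[6:]  1  'a'
   2  s[6:],s[9:]  1  'a'
   3  s[9:],s[14:]  1  'a'
   4  s[14:],s[7:]  0  ''
   5  s[7:],s[24:]  1  'b'
   6  s[24:],s[1:]  1  'b'
   7  s[1:],s[8:]  0  ''
   8  s[8:],s[16:]  1  'c'
   9  s[16:],s[23:]  0  ''
  10  s[23:],s[19:]  1  'd'
  11  s[19:],s[12:]  0  ''
  12  s[12:],s[10:]  2  'eg'
  13  s[10:],s[20:]  1  'e'
  14  s[20:],s[25:]  0  ''
  15  s[25:],s[4:]  1  'f'
  16  s[4:],s[18:]  1  'f'
  17  s[18:],s[13:]  0  ''
  18  s[13:],s[0:]  1  'g'
  19  s[0:],s[22:]  1  'g'
  20  s[22:],s[11:]  1  'g'
  21  s[11:],s[3:]  1  'g'
  22  s[3:],s[17:]  2  'gf'
  23  s[17:],s[15:]  0  ''
  24  s[15:],s[21:]  1  'h'
  25  s[21:],s[2:]  2  'hg'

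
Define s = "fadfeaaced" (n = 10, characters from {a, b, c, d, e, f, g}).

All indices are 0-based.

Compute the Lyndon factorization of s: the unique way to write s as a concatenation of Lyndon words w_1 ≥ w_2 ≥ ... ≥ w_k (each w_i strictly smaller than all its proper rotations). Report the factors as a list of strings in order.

["f", "adfe", "aaced"]

emit factor 1: 'f' (i=0, period=1)
emit factor 2: 'adfe' (i=1, period=4)
emit factor 3: 'aaced' (i=5, period=5)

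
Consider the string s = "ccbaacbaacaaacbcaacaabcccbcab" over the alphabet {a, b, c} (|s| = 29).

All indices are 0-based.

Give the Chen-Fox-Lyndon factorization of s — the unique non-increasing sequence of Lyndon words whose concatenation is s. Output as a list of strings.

emit factor 1: 'c' (i=0, period=1)
emit factor 2: 'c' (i=1, period=1)
emit factor 3: 'b' (i=2, period=1)
emit factor 4: 'aacb' (i=3, period=4)
emit factor 5: 'aac' (i=7, period=3)
emit factor 6: 'aaacbcaacaabcccbcab' (i=10, period=19)

["c", "c", "b", "aacb", "aac", "aaacbcaacaabcccbcab"]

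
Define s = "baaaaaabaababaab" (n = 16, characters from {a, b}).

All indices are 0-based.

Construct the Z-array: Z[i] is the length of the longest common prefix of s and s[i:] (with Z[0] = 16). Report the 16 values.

[16, 0, 0, 0, 0, 0, 0, 3, 0, 0, 2, 0, 3, 0, 0, 1]

Z[0]=16
i=1: outside box; Z[1]=0
i=2: outside box; Z[2]=0
i=3: outside box; Z[3]=0
i=4: outside box; Z[4]=0
i=5: outside box; Z[5]=0
i=6: outside box; Z[6]=0
i=7: outside box; Z[7]=3 grow→box=[7,10)
i=8: min(r-i=2, Z[1]=0)=0; Z[8]=0
i=9: min(r-i=1, Z[2]=0)=0; Z[9]=0
i=10: outside box; Z[10]=2 grow→box=[10,12)
i=11: min(r-i=1, Z[1]=0)=0; Z[11]=0
i=12: outside box; Z[12]=3 grow→box=[12,15)
i=13: min(r-i=2, Z[1]=0)=0; Z[13]=0
i=14: min(r-i=1, Z[2]=0)=0; Z[14]=0
i=15: outside box; Z[15]=1 grow→box=[15,16)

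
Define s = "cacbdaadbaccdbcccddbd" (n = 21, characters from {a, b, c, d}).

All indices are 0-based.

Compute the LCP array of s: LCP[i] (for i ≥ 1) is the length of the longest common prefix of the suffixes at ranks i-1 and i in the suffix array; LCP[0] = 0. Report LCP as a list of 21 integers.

[0, 1, 2, 1, 0, 1, 1, 2, 0, 1, 1, 2, 3, 1, 2, 0, 1, 1, 2, 2, 1]

rank | idx | suffix
   0 |   5 | aadbaccdbcccddbd
   1 |   1 | acbdaadbaccdbcccddbd
   2 |   9 | accdbcccddbd
   3 |   6 | adbaccdbcccddbd
   4 |   8 | baccdbcccddbd
   5 |  13 | bcccddbd
   6 |  19 | bd
   7 |   3 | bdaadbaccdbcccddbd
   8 |   0 | cacbdaadbaccdbcccddbd
   9 |   2 | cbdaadbaccdbcccddbd
  10 |  14 | cccddbd
  11 |  10 | ccdbcccddbd
  12 |  15 | ccddbd
  13 |  11 | cdbcccddbd
  14 |  16 | cddbd
  15 |  20 | d
  16 |   4 | daadbaccdbcccddbd
  17 |   7 | dbaccdbcccddbd
  18 |  12 | dbcccddbd
  19 |  18 | dbd
  20 |  17 | ddbd

SA = [5, 1, 9, 6, 8, 13, 19, 3, 0, 2, 14, 10, 15, 11, 16, 20, 4, 7, 12, 18, 17]
rank  pair      lcp
   1  s[5:],s[1:]  1  'a'
   2  s[1:],s[9:]  2  'ac'
   3  s[9:],s[6:]  1  'a'
   4  s[6:],s[8:]  0  ''
   5  s[8:],s[13:]  1  'b'
   6  s[13:],s[19:]  1  'b'
   7  s[19:],s[3:]  2  'bd'
   8  s[3:],s[0:]  0  ''
   9  s[0:],s[2:]  1  'c'
  10  s[2:],s[14:]  1  'c'
  11  s[14:],s[10:]  2  'cc'
  12  s[10:],s[15:]  3  'ccd'
  13  s[15:],s[11:]  1  'c'
  14  s[11:],s[16:]  2  'cd'
  15  s[16:],s[20:]  0  ''
  16  s[20:],s[4:]  1  'd'
  17  s[4:],s[7:]  1  'd'
  18  s[7:],s[12:]  2  'db'
  19  s[12:],s[18:]  2  'db'
  20  s[18:],s[17:]  1  'd'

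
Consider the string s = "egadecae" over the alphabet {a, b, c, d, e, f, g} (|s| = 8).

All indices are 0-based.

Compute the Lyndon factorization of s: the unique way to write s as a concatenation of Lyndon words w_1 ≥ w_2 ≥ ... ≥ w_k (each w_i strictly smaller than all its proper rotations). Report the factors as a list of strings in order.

["eg", "adecae"]

emit factor 1: 'eg' (i=0, period=2)
emit factor 2: 'adecae' (i=2, period=6)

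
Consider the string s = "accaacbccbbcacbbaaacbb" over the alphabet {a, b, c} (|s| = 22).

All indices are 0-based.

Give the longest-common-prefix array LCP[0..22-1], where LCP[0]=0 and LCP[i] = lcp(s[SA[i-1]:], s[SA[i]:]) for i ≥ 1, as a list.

rank | idx | suffix
   0 |  16 | aaacbb
   1 |  17 | aacbb
   2 |   3 | aacbccbbcacbbaaacbb
   3 |  18 | acbb
   4 |  12 | acbbaaacbb
   5 |   4 | acbccbbcacbbaaacbb
   6 |   0 | accaacbccbbcacbbaaacbb
   7 |  21 | b
   8 |  15 | baaacbb
   9 |  20 | bb
  10 |  14 | bbaaacbb
  11 |   9 | bbcacbbaaacbb
  12 |  10 | bcacbbaaacbb
  13 |   6 | bccbbcacbbaaacbb
  14 |   2 | caacbccbbcacbbaaacbb
  15 |  11 | cacbbaaacbb
  16 |  19 | cbb
  17 |  13 | cbbaaacbb
  18 |   8 | cbbcacbbaaacbb
  19 |   5 | cbccbbcacbbaaacbb
  20 |   1 | ccaacbccbbcacbbaaacbb
  21 |   7 | ccbbcacbbaaacbb

SA = [16, 17, 3, 18, 12, 4, 0, 21, 15, 20, 14, 9, 10, 6, 2, 11, 19, 13, 8, 5, 1, 7]
rank  pair      lcp
   1  s[16:],s[17:]  2  'aa'
   2  s[17:],s[3:]  4  'aacb'
   3  s[3:],s[18:]  1  'a'
   4  s[18:],s[12:]  4  'acbb'
   5  s[12:],s[4:]  3  'acb'
   6  s[4:],s[0:]  2  'ac'
   7  s[0:],s[21:]  0  ''
   8  s[21:],s[15:]  1  'b'
   9  s[15:],s[20:]  1  'b'
  10  s[20:],s[14:]  2  'bb'
  11  s[14:],s[9:]  2  'bb'
  12  s[9:],s[10:]  1  'b'
  13  s[10:],s[6:]  2  'bc'
  14  s[6:],s[2:]  0  ''
  15  s[2:],s[11:]  2  'ca'
  16  s[11:],s[19:]  1  'c'
  17  s[19:],s[13:]  3  'cbb'
  18  s[13:],s[8:]  3  'cbb'
  19  s[8:],s[5:]  2  'cb'
  20  s[5:],s[1:]  1  'c'
  21  s[1:],s[7:]  2  'cc'

[0, 2, 4, 1, 4, 3, 2, 0, 1, 1, 2, 2, 1, 2, 0, 2, 1, 3, 3, 2, 1, 2]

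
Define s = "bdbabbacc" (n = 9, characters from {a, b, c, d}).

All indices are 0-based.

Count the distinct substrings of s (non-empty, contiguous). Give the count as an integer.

39

sorted suffixes:
  #0 SA[0]=3  'abbacc'
  #1 SA[1]=6  'acc'
  #2 SA[2]=2  'babbacc'
  #3 SA[3]=5  'bacc'
  #4 SA[4]=4  'bbacc'
  #5 SA[5]=0  'bdbabbacc'
  #6 SA[6]=8  'c'
  #7 SA[7]=7  'cc'
  #8 SA[8]=1  'dbabbacc'

SA = [3, 6, 2, 5, 4, 0, 8, 7, 1]
i: (SA[i-1],SA[i]) lcp shared
  1: (3,6) 1 'a'
  2: (6,2) 0 ''
  3: (2,5) 2 'ba'
  4: (5,4) 1 'b'
  5: (4,0) 1 'b'
  6: (0,8) 0 ''
  7: (8,7) 1 'c'
  8: (7,1) 0 ''

n(n+1)/2 = 9·10/2 = 45
Σ LCP = 0 + 1 + 0 + 2 + 1 + 1 + 0 + 1 + 0 = 6
distinct = 45 − 6 = 39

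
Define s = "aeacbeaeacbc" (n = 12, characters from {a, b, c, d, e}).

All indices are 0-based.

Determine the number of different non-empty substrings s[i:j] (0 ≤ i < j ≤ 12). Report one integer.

59

rank→(start, suffix):
  0 → (8, 'acbc')
  1 → (2, 'acbeaeacbc')
  2 → (6, 'aeacbc')
  3 → (0, 'aeacbeaeacbc')
  4 → (10, 'bc')
  5 → (4, 'beaeacbc')
  6 → (11, 'c')
  7 → (9, 'cbc')
  8 → (3, 'cbeaeacbc')
  9 → (7, 'eacbc')
  10 → (1, 'eacbeaeacbc')
  11 → (5, 'eaeacbc')

SA = [8, 2, 6, 0, 10, 4, 11, 9, 3, 7, 1, 5]
rank  pair      lcp
   1  s[8:],s[2:]  3  'acb'
   2  s[2:],s[6:]  1  'a'
   3  s[6:],s[0:]  5  'aeacb'
   4  s[0:],s[10:]  0  ''
   5  s[10:],s[4:]  1  'b'
   6  s[4:],s[11:]  0  ''
   7  s[11:],s[9:]  1  'c'
   8  s[9:],s[3:]  2  'cb'
   9  s[3:],s[7:]  0  ''
  10  s[7:],s[1:]  4  'eacb'
  11  s[1:],s[5:]  2  'ea'

n(n+1)/2 = 12·13/2 = 78
Σ LCP = 0 + 3 + 1 + 5 + 0 + 1 + 0 + 1 + 2 + 0 + 4 + 2 = 19
distinct = 78 − 19 = 59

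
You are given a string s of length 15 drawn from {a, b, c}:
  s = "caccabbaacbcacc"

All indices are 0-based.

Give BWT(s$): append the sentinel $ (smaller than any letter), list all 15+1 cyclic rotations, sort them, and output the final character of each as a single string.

rank  rotation          last
    0  $caccabbaacbcacc  c
    1  aacbcacc$caccabb  b
    2  abbaacbcacc$cacc  c
    3  acbcacc$caccabba  a
    4  acc$caccabbaacbc  c
    5  accabbaacbcacc$c  c
    6  baacbcacc$caccab  b
    7  bbaacbcacc$cacca  a
    8  bcacc$caccabbaac  c
    9  c$caccabbaacbcac  c
   10  cabbaacbcacc$cac  c
   11  cacc$caccabbaacb  b
   12  caccabbaacbcacc$  $
   13  cbcacc$caccabbaa  a
   14  cc$caccabbaacbca  a
   15  ccabbaacbcacc$ca  a

cbcaccbacccb$aaa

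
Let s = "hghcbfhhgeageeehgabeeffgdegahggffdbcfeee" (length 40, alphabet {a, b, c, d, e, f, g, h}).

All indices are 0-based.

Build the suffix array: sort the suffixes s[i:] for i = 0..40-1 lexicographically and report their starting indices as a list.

rank | idx | suffix
   0 |  17 | abeeffgdegahggffdbcfeee
   1 |  10 | ageeehgabeeffgdegahggffdbcfeee
   2 |  27 | ahggffdbcfeee
   3 |  34 | bcfeee
   4 |  18 | beeffgdegahggffdbcfeee
   5 |   4 | bfhhgeageeehgabeeffgdegahggffdbcfeee
   6 |   3 | cbfhhgeageeehgabeeffgdegahggffdbcfeee
   7 |  35 | cfeee
   8 |  33 | dbcfeee
   9 |  24 | degahggffdbcfeee
  10 |  39 | e
  11 |   9 | eageeehgabeeffgdegahggffdbcfeee
  12 |  38 | ee
  13 |  37 | eee
  14 |  12 | eeehgabeeffgdegahggffdbcfeee
  15 |  19 | eeffgdegahggffdbcfeee
  16 |  13 | eehgabeeffgdegahggffdbcfeee
  17 |  20 | effgdegahggffdbcfeee
  18 |  25 | egahggffdbcfeee
  19 |  14 | ehgabeeffgdegahggffdbcfeee
  20 |  32 | fdbcfeee
  21 |  36 | feee
  22 |  31 | ffdbcfeee
  23 |  21 | ffgdegahggffdbcfeee
  24 |  22 | fgdegahggffdbcfeee
  25 |   5 | fhhgeageeehgabeeffgdegahggffdbcfeee
  26 |  16 | gabeeffgdegahggffdbcfeee
  27 |  26 | gahggffdbcfeee
  28 |  23 | gdegahggffdbcfeee
  29 |   8 | geageeehgabeeffgdegahggffdbcfeee
  30 |  11 | geeehgabeeffgdegahggffdbcfeee
  31 |  30 | gffdbcfeee
  32 |  29 | ggffdbcfeee
  33 |   1 | ghcbfhhgeageeehgabeeffgdegahggffdbcfeee
  34 |   2 | hcbfhhgeageeehgabeeffgdegahggffdbcfeee
  35 |  15 | hgabeeffgdegahggffdbcfeee
  36 |   7 | hgeageeehgabeeffgdegahggffdbcfeee
  37 |  28 | hggffdbcfeee
  38 |   0 | hghcbfhhgeageeehgabeeffgdegahggffdbcfeee
  39 |   6 | hhgeageeehgabeeffgdegahggffdbcfeee

[17, 10, 27, 34, 18, 4, 3, 35, 33, 24, 39, 9, 38, 37, 12, 19, 13, 20, 25, 14, 32, 36, 31, 21, 22, 5, 16, 26, 23, 8, 11, 30, 29, 1, 2, 15, 7, 28, 0, 6]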